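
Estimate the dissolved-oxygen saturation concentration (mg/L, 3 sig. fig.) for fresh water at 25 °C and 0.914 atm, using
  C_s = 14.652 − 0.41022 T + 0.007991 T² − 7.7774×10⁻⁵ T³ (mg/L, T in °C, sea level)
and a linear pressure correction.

C_s ≈ 7.47 mg/L

At sea level: C_s = 14.652 − 0.41022×25 + 0.007991×25² − 7.7774×10⁻⁵×25³ = 8.176 mg/L.
Pressure correction: C_s' = 8.176 × 0.914 = 7.473 mg/L.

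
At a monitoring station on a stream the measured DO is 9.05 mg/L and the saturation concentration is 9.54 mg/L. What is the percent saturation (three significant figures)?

94.9 % saturation

% saturation = C/C_s × 100 = 9.05/9.54 × 100 = 94.9 %.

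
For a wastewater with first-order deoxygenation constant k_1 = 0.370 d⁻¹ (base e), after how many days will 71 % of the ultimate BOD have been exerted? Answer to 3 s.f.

y/L₀ = 1 − e^(−k_1 t) = 0.71 ⇒ e^(−k_1 t) = 0.290
t = −ln(0.290) / 0.370 = 1.238 / 0.370 = 3.346 d.

t ≈ 3.35 d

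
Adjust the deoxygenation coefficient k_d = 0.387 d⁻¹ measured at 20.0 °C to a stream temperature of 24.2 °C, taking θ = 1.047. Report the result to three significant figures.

k_d(T₂) = k_d(T₁) · θ^(T₂−T₁) = 0.387 × 1.047^(24.2−20.0)
= 0.387 × 1.047^4.20 = 0.387 × 1.213 = 0.4693 d⁻¹.

k_d ≈ 0.469 d⁻¹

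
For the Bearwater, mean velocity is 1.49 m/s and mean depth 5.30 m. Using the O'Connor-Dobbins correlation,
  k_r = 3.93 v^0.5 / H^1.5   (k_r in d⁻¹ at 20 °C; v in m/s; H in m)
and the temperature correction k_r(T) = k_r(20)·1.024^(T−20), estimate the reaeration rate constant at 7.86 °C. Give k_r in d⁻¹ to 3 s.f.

k_r ≈ 0.295 d⁻¹

k_r(20) = 3.93 × 1.49^0.5 / 5.30^1.5 = 3.93 × 1.221 / 12.20 = 0.3932 d⁻¹.
k_r(7.86) = 0.3932 × 1.024^(7.86−20) = 0.3932 × 0.7498 = 0.2948 d⁻¹.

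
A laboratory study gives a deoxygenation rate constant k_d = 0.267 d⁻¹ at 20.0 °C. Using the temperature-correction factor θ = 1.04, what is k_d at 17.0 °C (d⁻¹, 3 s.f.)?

k_d(T₂) = k_d(T₁) · θ^(T₂−T₁) = 0.267 × 1.04^(17.0−20.0)
= 0.267 × 1.04^-3.00 = 0.267 × 0.8890 = 0.2374 d⁻¹.

k_d ≈ 0.237 d⁻¹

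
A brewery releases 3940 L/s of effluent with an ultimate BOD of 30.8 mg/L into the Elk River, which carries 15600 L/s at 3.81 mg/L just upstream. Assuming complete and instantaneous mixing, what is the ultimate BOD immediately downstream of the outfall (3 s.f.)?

Flow-weighted mixing: C = (Q_r C_r + Q_w C_w)/(Q_r + Q_w)
= (15600×3.81 + 3940×30.8)/(15600 + 3940) = 180800/19540 = 9.252 mg/L.

9.25 mg/L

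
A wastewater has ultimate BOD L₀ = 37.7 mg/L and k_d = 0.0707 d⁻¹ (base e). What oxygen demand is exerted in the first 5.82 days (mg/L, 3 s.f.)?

y ≈ 12.7 mg/L

y_t = L₀(1 − e^(−k_d t)) = 37.7 × (1 − e^(−0.0707×5.82))
= 37.7 × (1 − 0.6627) = 37.7 × 0.3373 = 12.72 mg/L.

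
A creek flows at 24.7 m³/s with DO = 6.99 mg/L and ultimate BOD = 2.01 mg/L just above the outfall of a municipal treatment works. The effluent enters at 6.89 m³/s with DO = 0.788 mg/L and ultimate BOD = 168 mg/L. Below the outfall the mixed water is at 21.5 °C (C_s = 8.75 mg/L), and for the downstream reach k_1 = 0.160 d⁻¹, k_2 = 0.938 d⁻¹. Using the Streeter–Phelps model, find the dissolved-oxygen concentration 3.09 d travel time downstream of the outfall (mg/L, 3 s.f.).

DO ≈ 4.22 mg/L

Mixed DO = (24.7×6.99 + 6.89×0.788)/(24.7+6.89) = 178.1/31.59 = 5.637 mg/L.
Mixed L₀ = (24.7×2.01 + 6.89×168)/(31.59) = 1207/31.59 = 38.21 mg/L.
Initial deficit D₀ = C_s − DO₀ = 8.75 − 5.637 = 3.113 mg/L.
D(3.09) = [0.160×38.21/(0.938−0.160)](e^(−0.160×3.09) − e^(−0.938×3.09)) + 3.113 e^(−0.938×3.09)
= 7.859 × (0.6099 − 0.05511) + 3.113 × 0.05511 = 4.532 mg/L.
DO = 8.75 − 4.532 = 4.218 mg/L.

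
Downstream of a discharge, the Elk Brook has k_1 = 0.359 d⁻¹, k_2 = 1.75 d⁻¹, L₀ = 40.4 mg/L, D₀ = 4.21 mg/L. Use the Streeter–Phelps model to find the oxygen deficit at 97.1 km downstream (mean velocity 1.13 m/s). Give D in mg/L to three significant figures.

Travel time t = x/v = 97.1 km / (1.13 m/s) = 97100 m / 1.13 m/s = 85930 s = 0.9946 d.
k_1 L₀/(k_2−k_1) = 0.359×40.4/(1.75−0.359) = 14.50/1.391 = 10.43 mg/L.
e^(−k_1 t) = e^(−0.359×0.9946) = 0.6997; e^(−k_2 t) = e^(−1.75×0.9946) = 0.1754.
D = 10.43 × (0.6997 − 0.1754) + 4.21 × 0.1754 = 5.467 + 0.7386 = 6.205 mg/L.

D ≈ 6.21 mg/L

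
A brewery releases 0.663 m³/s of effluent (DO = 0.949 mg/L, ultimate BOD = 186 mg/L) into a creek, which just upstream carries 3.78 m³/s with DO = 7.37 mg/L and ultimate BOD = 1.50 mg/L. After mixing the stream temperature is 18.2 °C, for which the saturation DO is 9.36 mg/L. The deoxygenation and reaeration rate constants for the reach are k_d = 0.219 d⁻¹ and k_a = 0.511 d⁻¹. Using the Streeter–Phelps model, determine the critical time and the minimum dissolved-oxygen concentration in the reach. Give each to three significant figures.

Mixed DO = (3.78×7.37 + 0.663×0.949)/(3.78+0.663) = 28.49/4.443 = 6.412 mg/L.
Mixed L₀ = (3.78×1.50 + 0.663×186)/(4.443) = 129.0/4.443 = 29.03 mg/L.
Initial deficit D₀ = C_s − DO₀ = 9.36 − 6.412 = 2.948 mg/L.
t_c = (1/0.2920) ln[(0.511/0.219)(1 − 2.948×0.2920/(0.219×29.03))] = 3.425 × ln(2.017) = 2.403 d.
D_c = (0.219/0.511) × 29.03 × e^(−0.219×2.403) = 0.4286 × 29.03 × 0.5908 = 7.350 mg/L.
Minimum DO = 9.36 − 7.350 = 2.010 mg/L.

t_c ≈ 2.40 d; minimum DO ≈ 2.01 mg/L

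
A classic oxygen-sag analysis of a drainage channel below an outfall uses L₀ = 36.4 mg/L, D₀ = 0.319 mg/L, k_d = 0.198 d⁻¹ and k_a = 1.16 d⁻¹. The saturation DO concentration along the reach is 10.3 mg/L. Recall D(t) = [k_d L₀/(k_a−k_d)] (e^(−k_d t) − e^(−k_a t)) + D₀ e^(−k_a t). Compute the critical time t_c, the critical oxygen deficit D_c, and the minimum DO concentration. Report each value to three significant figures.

t_c = [1/(k_a−k_d)] ln[(k_a/k_d)(1 − D₀(k_a−k_d)/(k_d L₀))]
= [1/(1.16−0.198)] ln[(1.16/0.198)(1 − 0.319×0.9620/(0.198×36.4))]
= (1/0.9620) ln[5.859 × 0.9574] = 1.040 × ln(5.609) = 1.040 × 1.724 = 1.793 d.
L(t_c) = L₀ e^(−k_d t_c) = 36.4 × 0.7012 = 25.52 mg/L, and at the critical point k_a D_c = k_d L, so D_c = (0.198/1.16) × 25.52 = 4.357 mg/L.
Minimum DO = C_s − D_c = 10.3 − 4.357 = 5.943 mg/L.

t_c ≈ 1.79 d; D_c ≈ 4.36 mg/L; min DO ≈ 5.94 mg/L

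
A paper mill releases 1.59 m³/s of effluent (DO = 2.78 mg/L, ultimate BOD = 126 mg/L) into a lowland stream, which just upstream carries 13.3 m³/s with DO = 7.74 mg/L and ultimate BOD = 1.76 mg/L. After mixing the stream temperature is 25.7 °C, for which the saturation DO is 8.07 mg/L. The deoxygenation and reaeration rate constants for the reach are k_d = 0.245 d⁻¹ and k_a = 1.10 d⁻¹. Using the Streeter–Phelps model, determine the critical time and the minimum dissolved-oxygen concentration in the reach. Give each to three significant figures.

Mixed DO = (13.3×7.74 + 1.59×2.78)/(13.3+1.59) = 107.4/14.89 = 7.210 mg/L.
Mixed L₀ = (13.3×1.76 + 1.59×126)/(14.89) = 223.7/14.89 = 15.03 mg/L.
Initial deficit D₀ = C_s − DO₀ = 8.07 − 7.210 = 0.8596 mg/L.
t_c = (1/0.8550) ln[(1.10/0.245)(1 − 0.8596×0.8550/(0.245×15.03))] = 1.170 × ln(3.593) = 1.496 d.
D_c = (0.245/1.10) × 15.03 × e^(−0.245×1.496) = 0.2227 × 15.03 × 0.6931 = 2.320 mg/L.
Minimum DO = 8.07 − 2.320 = 5.750 mg/L.

t_c ≈ 1.50 d; minimum DO ≈ 5.75 mg/L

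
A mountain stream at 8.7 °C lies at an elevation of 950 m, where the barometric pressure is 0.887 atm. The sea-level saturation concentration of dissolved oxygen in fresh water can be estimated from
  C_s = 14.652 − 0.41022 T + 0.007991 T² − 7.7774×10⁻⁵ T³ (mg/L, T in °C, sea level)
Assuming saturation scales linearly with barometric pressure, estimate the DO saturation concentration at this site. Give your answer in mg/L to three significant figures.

C_s ≈ 10.3 mg/L

At sea level: C_s = 14.652 − 0.41022×8.7 + 0.007991×8.7² − 7.7774×10⁻⁵×8.7³ = 11.64 mg/L.
Pressure correction: C_s' = 11.64 × 0.887 = 10.32 mg/L.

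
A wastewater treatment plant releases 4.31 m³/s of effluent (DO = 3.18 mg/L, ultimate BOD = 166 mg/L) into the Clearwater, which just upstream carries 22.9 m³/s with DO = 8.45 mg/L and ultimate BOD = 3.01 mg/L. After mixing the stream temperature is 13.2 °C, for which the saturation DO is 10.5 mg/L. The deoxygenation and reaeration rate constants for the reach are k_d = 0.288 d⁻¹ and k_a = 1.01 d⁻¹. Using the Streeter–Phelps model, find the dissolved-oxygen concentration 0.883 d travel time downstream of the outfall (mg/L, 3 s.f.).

DO ≈ 5.11 mg/L

Mixed DO = (22.9×8.45 + 4.31×3.18)/(22.9+4.31) = 207.2/27.21 = 7.615 mg/L.
Mixed L₀ = (22.9×3.01 + 4.31×166)/(27.21) = 784.4/27.21 = 28.83 mg/L.
Initial deficit D₀ = C_s − DO₀ = 10.5 − 7.615 = 2.885 mg/L.
D(0.883) = [0.288×28.83/(1.01−0.288)](e^(−0.288×0.883) − e^(−1.01×0.883)) + 2.885 e^(−1.01×0.883)
= 11.50 × (0.7755 − 0.4099) + 2.885 × 0.4099 = 5.386 mg/L.
DO = 10.5 − 5.386 = 5.114 mg/L.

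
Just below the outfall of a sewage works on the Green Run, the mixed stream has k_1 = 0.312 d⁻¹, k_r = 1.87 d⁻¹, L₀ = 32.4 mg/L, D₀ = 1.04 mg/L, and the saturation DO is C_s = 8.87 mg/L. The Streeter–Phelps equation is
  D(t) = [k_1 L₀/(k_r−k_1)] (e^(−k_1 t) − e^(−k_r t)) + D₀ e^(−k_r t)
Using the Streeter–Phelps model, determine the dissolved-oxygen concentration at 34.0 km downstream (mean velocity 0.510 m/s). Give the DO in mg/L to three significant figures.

Travel time t = x/v = 34.0 km / (0.510 m/s) = 34000 m / 0.510 m/s = 66670 s = 0.7716 d.
k_1 L₀/(k_r−k_1) = 0.312×32.4/(1.87−0.312) = 10.11/1.558 = 6.488 mg/L.
e^(−k_1 t) = e^(−0.312×0.7716) = 0.7860; e^(−k_r t) = e^(−1.87×0.7716) = 0.2362.
D = 6.488 × (0.7860 − 0.2362) + 1.04 × 0.2362 = 3.567 + 0.2457 = 3.813 mg/L.
DO = C_s − D = 8.87 − 3.813 = 5.057 mg/L.

DO ≈ 5.06 mg/L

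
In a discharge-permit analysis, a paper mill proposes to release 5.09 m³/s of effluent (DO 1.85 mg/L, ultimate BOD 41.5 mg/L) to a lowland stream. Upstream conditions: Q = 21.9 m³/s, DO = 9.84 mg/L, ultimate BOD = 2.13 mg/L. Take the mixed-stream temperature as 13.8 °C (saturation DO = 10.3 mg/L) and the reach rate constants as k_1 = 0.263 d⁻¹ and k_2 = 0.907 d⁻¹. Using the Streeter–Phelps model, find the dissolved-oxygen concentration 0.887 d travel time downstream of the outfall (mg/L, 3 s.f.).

Mixed DO = (21.9×9.84 + 5.09×1.85)/(21.9+5.09) = 224.9/26.99 = 8.333 mg/L.
Mixed L₀ = (21.9×2.13 + 5.09×41.5)/(26.99) = 257.9/26.99 = 9.555 mg/L.
Initial deficit D₀ = C_s − DO₀ = 10.3 − 8.333 = 1.967 mg/L.
D(0.887) = [0.263×9.555/(0.907−0.263)](e^(−0.263×0.887) − e^(−0.907×0.887)) + 1.967 e^(−0.907×0.887)
= 3.902 × (0.7919 − 0.4473) + 1.967 × 0.4473 = 2.224 mg/L.
DO = 10.3 − 2.224 = 8.076 mg/L.

DO ≈ 8.08 mg/L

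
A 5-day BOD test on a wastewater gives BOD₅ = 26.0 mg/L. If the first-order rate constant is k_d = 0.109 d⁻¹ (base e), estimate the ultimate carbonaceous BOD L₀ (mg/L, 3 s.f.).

L₀ ≈ 61.9 mg/L

BOD₅ = L₀(1 − e^(−5k_d)) ⇒ L₀ = BOD₅ / (1 − e^(−5×0.109))
= 26.0 / (1 − 0.5798) = 26.0 / 0.4202 = 61.88 mg/L.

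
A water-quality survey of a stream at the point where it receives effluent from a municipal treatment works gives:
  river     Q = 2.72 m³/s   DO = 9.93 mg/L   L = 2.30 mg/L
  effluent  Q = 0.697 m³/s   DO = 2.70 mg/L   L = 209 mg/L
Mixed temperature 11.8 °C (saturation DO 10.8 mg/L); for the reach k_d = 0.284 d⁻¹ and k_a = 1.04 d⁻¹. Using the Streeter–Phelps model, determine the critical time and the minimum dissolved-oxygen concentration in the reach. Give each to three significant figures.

t_c ≈ 1.52 d; minimum DO ≈ 2.91 mg/L

Mixed DO = (2.72×9.93 + 0.697×2.70)/(2.72+0.697) = 28.89/3.417 = 8.455 mg/L.
Mixed L₀ = (2.72×2.30 + 0.697×209)/(3.417) = 151.9/3.417 = 44.46 mg/L.
Initial deficit D₀ = C_s − DO₀ = 10.8 − 8.455 = 2.345 mg/L.
t_c = (1/0.7560) ln[(1.04/0.284)(1 − 2.345×0.7560/(0.284×44.46))] = 1.323 × ln(3.148) = 1.517 d.
D_c = (0.284/1.04) × 44.46 × e^(−0.284×1.517) = 0.2731 × 44.46 × 0.6500 = 7.892 mg/L.
Minimum DO = 10.8 − 7.892 = 2.908 mg/L.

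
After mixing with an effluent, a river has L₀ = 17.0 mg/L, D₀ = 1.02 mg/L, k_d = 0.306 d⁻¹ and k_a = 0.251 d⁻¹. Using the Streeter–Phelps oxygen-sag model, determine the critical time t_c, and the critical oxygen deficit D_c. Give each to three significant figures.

t_c ≈ 3.41 d; D_c ≈ 7.31 mg/L

t_c = [1/(k_a−k_d)] ln[(k_a/k_d)(1 − D₀(k_a−k_d)/(k_d L₀))]
= [1/(0.251−0.306)] ln[(0.251/0.306)(1 − 1.02×-0.05500/(0.306×17.0))]
= (1/-0.05500) ln[0.8203 × 1.011] = -18.18 × ln(0.8291) = -18.18 × -0.1874 = 3.407 d.
L(t_c) = L₀ e^(−k_d t_c) = 17.0 × 0.3525 = 5.993 mg/L, and at the critical point k_a D_c = k_d L, so D_c = (0.306/0.251) × 5.993 = 7.306 mg/L.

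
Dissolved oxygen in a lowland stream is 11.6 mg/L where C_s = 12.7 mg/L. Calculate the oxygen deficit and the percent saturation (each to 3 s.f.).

D = C_s − C = 12.7 − 11.6 = 1.10 mg/L.
% saturation = 11.6/12.7 × 100 = 91.3 %.

D ≈ 1.10 mg/L; 91.3 % saturation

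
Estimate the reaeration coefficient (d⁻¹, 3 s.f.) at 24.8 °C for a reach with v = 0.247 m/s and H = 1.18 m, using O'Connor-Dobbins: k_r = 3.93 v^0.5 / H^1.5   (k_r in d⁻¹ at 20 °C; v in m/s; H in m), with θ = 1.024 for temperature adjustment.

k_r ≈ 1.71 d⁻¹

k_r(20) = 3.93 × 0.247^0.5 / 1.18^1.5 = 3.93 × 0.4970 / 1.282 = 1.524 d⁻¹.
k_r(24.8) = 1.524 × 1.024^(24.8−20) = 1.524 × 1.121 = 1.707 d⁻¹.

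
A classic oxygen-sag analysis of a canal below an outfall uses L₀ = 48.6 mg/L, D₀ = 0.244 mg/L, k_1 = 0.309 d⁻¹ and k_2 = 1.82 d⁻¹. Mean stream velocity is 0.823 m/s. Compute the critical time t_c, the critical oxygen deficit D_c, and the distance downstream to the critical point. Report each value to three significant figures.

With k_2/k_1 = 5.890 and 1 − D₀(k_2−k_1)/(k_1 L₀) = 0.9754,
t_c = ln(5.890 × 0.9754) / (1.82 − 0.309) = ln(5.745) / 1.511 = 1.748/1.511 = 1.157 d.
D_c = (k_1/k_2) L₀ e^(−k_1 t_c) = (0.309/1.82) × 48.6 × e^(−0.309×1.157) = 0.1698 × 48.6 × 0.6994 = 5.771 mg/L.
x_c = v t_c = 0.823 m/s × 1.157 d × 86400 s/d = 82280 m ≈ 82.3 km.

t_c ≈ 1.16 d; D_c ≈ 5.77 mg/L; x_c ≈ 82.3 km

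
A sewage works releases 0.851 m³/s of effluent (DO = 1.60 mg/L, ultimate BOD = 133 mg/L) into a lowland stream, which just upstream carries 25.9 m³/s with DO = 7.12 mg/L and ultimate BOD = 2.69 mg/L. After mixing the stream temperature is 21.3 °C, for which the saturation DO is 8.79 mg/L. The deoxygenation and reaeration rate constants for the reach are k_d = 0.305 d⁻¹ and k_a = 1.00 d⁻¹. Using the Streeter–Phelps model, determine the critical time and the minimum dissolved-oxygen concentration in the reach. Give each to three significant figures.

t_c ≈ 0.334 d; minimum DO ≈ 6.91 mg/L

Mixed DO = (25.9×7.12 + 0.851×1.60)/(25.9+0.851) = 185.8/26.75 = 6.944 mg/L.
Mixed L₀ = (25.9×2.69 + 0.851×133)/(26.75) = 182.9/26.75 = 6.835 mg/L.
Initial deficit D₀ = C_s − DO₀ = 8.79 − 6.944 = 1.846 mg/L.
t_c = (1/0.6950) ln[(1.00/0.305)(1 − 1.846×0.6950/(0.305×6.835))] = 1.439 × ln(1.261) = 0.3342 d.
D_c = (0.305/1.00) × 6.835 × e^(−0.305×0.3342) = 0.3050 × 6.835 × 0.9031 = 1.883 mg/L.
Minimum DO = 8.79 − 1.883 = 6.907 mg/L.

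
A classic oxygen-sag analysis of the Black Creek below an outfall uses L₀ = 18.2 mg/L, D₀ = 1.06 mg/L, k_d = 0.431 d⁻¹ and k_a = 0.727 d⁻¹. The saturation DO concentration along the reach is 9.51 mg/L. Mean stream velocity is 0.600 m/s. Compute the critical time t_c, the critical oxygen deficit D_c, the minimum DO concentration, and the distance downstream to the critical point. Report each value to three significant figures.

t_c = [1/(k_a−k_d)] ln[(k_a/k_d)(1 − D₀(k_a−k_d)/(k_d L₀))]
= [1/(0.727−0.431)] ln[(0.727/0.431)(1 − 1.06×0.2960/(0.431×18.2))]
= (1/0.2960) ln[1.687 × 0.9600] = 3.378 × ln(1.619) = 3.378 × 0.4820 = 1.628 d.
L(t_c) = L₀ e^(−k_d t_c) = 18.2 × 0.4957 = 9.021 mg/L, and at the critical point k_a D_c = k_d L, so D_c = (0.431/0.727) × 9.021 = 5.348 mg/L.
Minimum DO = C_s − D_c = 9.51 − 5.348 = 4.162 mg/L.
x_c = v t_c = 0.600 m/s × 1.628 d × 86400 s/d = 84410 m ≈ 84.4 km.

t_c ≈ 1.63 d; D_c ≈ 5.35 mg/L; min DO ≈ 4.16 mg/L; x_c ≈ 84.4 km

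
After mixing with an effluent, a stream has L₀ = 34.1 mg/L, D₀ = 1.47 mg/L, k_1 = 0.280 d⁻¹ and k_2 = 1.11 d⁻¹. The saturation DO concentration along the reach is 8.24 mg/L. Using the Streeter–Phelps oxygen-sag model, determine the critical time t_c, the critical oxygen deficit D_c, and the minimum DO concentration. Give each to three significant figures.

t_c ≈ 1.49 d; D_c ≈ 5.66 mg/L; min DO ≈ 2.58 mg/L

t_c = [1/(k_2−k_1)] ln[(k_2/k_1)(1 − D₀(k_2−k_1)/(k_1 L₀))]
= [1/(1.11−0.280)] ln[(1.11/0.280)(1 − 1.47×0.8300/(0.280×34.1))]
= (1/0.8300) ln[3.964 × 0.8722] = 1.205 × ln(3.458) = 1.205 × 1.241 = 1.495 d.
D_c = (k_1/k_2) L₀ e^(−k_1 t_c) = (0.280/1.11) × 34.1 × e^(−0.280×1.495) = 0.2523 × 34.1 × 0.6580 = 5.660 mg/L.
Minimum DO = C_s − D_c = 8.24 − 5.660 = 2.580 mg/L.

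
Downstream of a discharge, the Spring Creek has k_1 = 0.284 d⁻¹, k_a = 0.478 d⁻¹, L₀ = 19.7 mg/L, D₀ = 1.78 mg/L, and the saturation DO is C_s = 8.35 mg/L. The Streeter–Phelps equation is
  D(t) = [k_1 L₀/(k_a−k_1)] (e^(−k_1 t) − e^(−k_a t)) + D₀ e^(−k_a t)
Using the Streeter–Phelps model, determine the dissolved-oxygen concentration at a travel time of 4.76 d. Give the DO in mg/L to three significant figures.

k_1 L₀/(k_a−k_1) = 0.284×19.7/(0.478−0.284) = 5.595/0.1940 = 28.84 mg/L.
e^(−k_1 t) = e^(−0.284×4.760) = 0.2588; e^(−k_a t) = e^(−0.478×4.760) = 0.1028.
D = 28.84 × (0.2588 − 0.1028) + 1.78 × 0.1028 = 4.499 + 0.1829 = 4.682 mg/L.
DO = C_s − D = 8.35 − 4.682 = 3.668 mg/L.

DO ≈ 3.67 mg/L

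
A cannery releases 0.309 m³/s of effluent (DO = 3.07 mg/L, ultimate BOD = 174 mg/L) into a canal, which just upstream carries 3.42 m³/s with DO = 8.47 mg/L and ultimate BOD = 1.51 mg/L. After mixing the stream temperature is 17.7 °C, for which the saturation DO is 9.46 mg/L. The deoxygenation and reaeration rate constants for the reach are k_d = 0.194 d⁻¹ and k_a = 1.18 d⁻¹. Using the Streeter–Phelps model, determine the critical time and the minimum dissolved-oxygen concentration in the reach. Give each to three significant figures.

t_c ≈ 1.20 d; minimum DO ≈ 7.40 mg/L

Mixed DO = (3.42×8.47 + 0.309×3.07)/(3.42+0.309) = 29.92/3.729 = 8.023 mg/L.
Mixed L₀ = (3.42×1.51 + 0.309×174)/(3.729) = 58.93/3.729 = 15.80 mg/L.
Initial deficit D₀ = C_s − DO₀ = 9.46 − 8.023 = 1.437 mg/L.
t_c = (1/0.9860) ln[(1.18/0.194)(1 − 1.437×0.9860/(0.194×15.80))] = 1.014 × ln(3.271) = 1.202 d.
D_c = (0.194/1.18) × 15.80 × e^(−0.194×1.202) = 0.1644 × 15.80 × 0.7920 = 2.058 mg/L.
Minimum DO = 9.46 − 2.058 = 7.402 mg/L.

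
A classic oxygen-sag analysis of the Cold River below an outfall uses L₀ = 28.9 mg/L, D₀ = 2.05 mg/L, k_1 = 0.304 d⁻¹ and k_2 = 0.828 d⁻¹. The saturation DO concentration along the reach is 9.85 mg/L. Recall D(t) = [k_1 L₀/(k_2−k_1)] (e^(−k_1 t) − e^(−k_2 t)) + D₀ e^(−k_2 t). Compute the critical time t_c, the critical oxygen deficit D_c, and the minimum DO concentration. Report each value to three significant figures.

t_c = [1/(k_2−k_1)] ln[(k_2/k_1)(1 − D₀(k_2−k_1)/(k_1 L₀))]
= [1/(0.828−0.304)] ln[(0.828/0.304)(1 − 2.05×0.5240/(0.304×28.9))]
= (1/0.5240) ln[2.724 × 0.8777] = 1.908 × ln(2.391) = 1.908 × 0.8716 = 1.663 d.
D_c = (k_1/k_2) L₀ e^(−k_1 t_c) = (0.304/0.828) × 28.9 × e^(−0.304×1.663) = 0.3671 × 28.9 × 0.6031 = 6.399 mg/L.
Minimum DO = C_s − D_c = 9.85 − 6.399 = 3.451 mg/L.

t_c ≈ 1.66 d; D_c ≈ 6.40 mg/L; min DO ≈ 3.45 mg/L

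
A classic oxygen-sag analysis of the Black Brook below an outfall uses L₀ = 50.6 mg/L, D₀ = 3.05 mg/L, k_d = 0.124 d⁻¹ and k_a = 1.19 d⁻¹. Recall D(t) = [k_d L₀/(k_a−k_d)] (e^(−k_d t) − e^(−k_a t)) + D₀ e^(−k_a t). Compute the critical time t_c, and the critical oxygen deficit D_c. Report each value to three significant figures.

t_c ≈ 1.44 d; D_c ≈ 4.41 mg/L

With k_a/k_d = 9.597 and 1 − D₀(k_a−k_d)/(k_d L₀) = 0.4818,
t_c = ln(9.597 × 0.4818) / (1.19 − 0.124) = ln(4.624) / 1.066 = 1.531/1.066 = 1.436 d.
D_c = (k_d/k_a) L₀ e^(−k_d t_c) = (0.124/1.19) × 50.6 × e^(−0.124×1.436) = 0.1042 × 50.6 × 0.8368 = 4.412 mg/L.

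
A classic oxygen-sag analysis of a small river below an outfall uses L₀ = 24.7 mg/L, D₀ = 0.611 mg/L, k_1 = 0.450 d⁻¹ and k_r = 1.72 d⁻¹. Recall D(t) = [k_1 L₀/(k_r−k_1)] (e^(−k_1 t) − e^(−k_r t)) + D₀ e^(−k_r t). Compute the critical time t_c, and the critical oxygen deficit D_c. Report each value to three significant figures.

With k_r/k_1 = 3.822 and 1 − D₀(k_r−k_1)/(k_1 L₀) = 0.9302,
t_c = ln(3.822 × 0.9302) / (1.72 − 0.450) = ln(3.555) / 1.270 = 1.268/1.270 = 0.9988 d.
L(t_c) = L₀ e^(−k_1 t_c) = 24.7 × 0.6380 = 15.76 mg/L, and at the critical point k_r D_c = k_1 L, so D_c = (0.450/1.72) × 15.76 = 4.123 mg/L.

t_c ≈ 0.999 d; D_c ≈ 4.12 mg/L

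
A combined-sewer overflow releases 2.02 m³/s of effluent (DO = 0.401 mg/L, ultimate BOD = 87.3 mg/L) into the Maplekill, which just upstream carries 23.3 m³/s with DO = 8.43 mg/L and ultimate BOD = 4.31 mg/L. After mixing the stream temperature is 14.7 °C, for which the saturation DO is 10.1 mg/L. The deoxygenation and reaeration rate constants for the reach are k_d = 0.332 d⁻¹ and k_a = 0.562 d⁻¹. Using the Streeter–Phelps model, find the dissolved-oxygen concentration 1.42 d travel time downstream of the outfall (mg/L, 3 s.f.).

Mixed DO = (23.3×8.43 + 2.02×0.401)/(23.3+2.02) = 197.2/25.32 = 7.789 mg/L.
Mixed L₀ = (23.3×4.31 + 2.02×87.3)/(25.32) = 276.8/25.32 = 10.93 mg/L.
Initial deficit D₀ = C_s − DO₀ = 10.1 − 7.789 = 2.311 mg/L.
D(1.42) = [0.332×10.93/(0.562−0.332)](e^(−0.332×1.42) − e^(−0.562×1.42)) + 2.311 e^(−0.562×1.42)
= 15.78 × (0.6241 − 0.4502) + 2.311 × 0.4502 = 3.784 mg/L.
DO = 10.1 − 3.784 = 6.316 mg/L.

DO ≈ 6.32 mg/L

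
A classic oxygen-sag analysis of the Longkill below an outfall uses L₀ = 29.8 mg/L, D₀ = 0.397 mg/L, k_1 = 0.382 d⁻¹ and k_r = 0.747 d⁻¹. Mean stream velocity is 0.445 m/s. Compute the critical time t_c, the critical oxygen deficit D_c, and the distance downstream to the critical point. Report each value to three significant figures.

t_c = [1/(k_r−k_1)] ln[(k_r/k_1)(1 − D₀(k_r−k_1)/(k_1 L₀))]
= [1/(0.747−0.382)] ln[(0.747/0.382)(1 − 0.397×0.3650/(0.382×29.8))]
= (1/0.3650) ln[1.955 × 0.9873] = 2.740 × ln(1.931) = 2.740 × 0.6578 = 1.802 d.
L(t_c) = L₀ e^(−k_1 t_c) = 29.8 × 0.5023 = 14.97 mg/L, and at the critical point k_r D_c = k_1 L, so D_c = (0.382/0.747) × 14.97 = 7.655 mg/L.
x_c = v t_c = 0.445 m/s × 1.802 d × 86400 s/d = 69290 m ≈ 69.3 km.

t_c ≈ 1.80 d; D_c ≈ 7.66 mg/L; x_c ≈ 69.3 km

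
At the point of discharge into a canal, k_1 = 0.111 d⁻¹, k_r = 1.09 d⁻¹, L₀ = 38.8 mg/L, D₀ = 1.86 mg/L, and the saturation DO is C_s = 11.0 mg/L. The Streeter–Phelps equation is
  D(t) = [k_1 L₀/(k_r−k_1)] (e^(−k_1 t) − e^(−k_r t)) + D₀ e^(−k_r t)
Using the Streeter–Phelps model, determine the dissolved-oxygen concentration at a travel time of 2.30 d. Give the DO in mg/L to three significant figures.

DO ≈ 7.80 mg/L

k_1 L₀/(k_r−k_1) = 0.111×38.8/(1.09−0.111) = 4.307/0.9790 = 4.399 mg/L.
e^(−k_1 t) = e^(−0.111×2.300) = 0.7747; e^(−k_r t) = e^(−1.09×2.300) = 0.08151.
D = 4.399 × (0.7747 − 0.08151) + 1.86 × 0.08151 = 3.049 + 0.1516 = 3.201 mg/L.
DO = C_s − D = 11.0 − 3.201 = 7.799 mg/L.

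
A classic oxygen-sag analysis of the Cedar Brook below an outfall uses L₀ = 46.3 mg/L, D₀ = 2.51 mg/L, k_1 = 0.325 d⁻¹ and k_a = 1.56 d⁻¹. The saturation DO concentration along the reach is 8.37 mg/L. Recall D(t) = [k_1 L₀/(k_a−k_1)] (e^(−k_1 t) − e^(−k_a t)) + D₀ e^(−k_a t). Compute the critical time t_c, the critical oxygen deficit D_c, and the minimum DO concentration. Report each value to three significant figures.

With k_a/k_1 = 4.800 and 1 − D₀(k_a−k_1)/(k_1 L₀) = 0.7940,
t_c = ln(4.800 × 0.7940) / (1.56 − 0.325) = ln(3.811) / 1.235 = 1.338/1.235 = 1.083 d.
L(t_c) = L₀ e^(−k_1 t_c) = 46.3 × 0.7032 = 32.56 mg/L, and at the critical point k_a D_c = k_1 L, so D_c = (0.325/1.56) × 32.56 = 6.783 mg/L.
Minimum DO = C_s − D_c = 8.37 − 6.783 = 1.587 mg/L.

t_c ≈ 1.08 d; D_c ≈ 6.78 mg/L; min DO ≈ 1.59 mg/L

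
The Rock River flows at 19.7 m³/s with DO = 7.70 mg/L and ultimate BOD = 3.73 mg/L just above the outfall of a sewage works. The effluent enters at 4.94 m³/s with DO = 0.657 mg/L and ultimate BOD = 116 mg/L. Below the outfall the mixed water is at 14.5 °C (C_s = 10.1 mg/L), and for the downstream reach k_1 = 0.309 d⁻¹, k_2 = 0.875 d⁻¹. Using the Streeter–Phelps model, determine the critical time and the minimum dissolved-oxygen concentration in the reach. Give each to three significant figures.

Mixed DO = (19.7×7.70 + 4.94×0.657)/(19.7+4.94) = 154.9/24.64 = 6.288 mg/L.
Mixed L₀ = (19.7×3.73 + 4.94×116)/(24.64) = 646.5/24.64 = 26.24 mg/L.
Initial deficit D₀ = C_s − DO₀ = 10.1 − 6.288 = 3.812 mg/L.
t_c = (1/0.5660) ln[(0.875/0.309)(1 − 3.812×0.5660/(0.309×26.24))] = 1.767 × ln(2.078) = 1.292 d.
D_c = (0.309/0.875) × 26.24 × e^(−0.309×1.292) = 0.3531 × 26.24 × 0.6708 = 6.215 mg/L.
Minimum DO = 10.1 − 6.215 = 3.885 mg/L.

t_c ≈ 1.29 d; minimum DO ≈ 3.88 mg/L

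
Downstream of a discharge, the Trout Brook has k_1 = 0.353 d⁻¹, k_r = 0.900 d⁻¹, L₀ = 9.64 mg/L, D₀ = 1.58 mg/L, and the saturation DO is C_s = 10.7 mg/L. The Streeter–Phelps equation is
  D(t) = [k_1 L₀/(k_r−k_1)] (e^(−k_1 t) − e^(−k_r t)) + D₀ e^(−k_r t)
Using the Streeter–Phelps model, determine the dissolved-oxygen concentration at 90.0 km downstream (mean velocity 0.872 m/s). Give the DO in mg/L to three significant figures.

Travel time t = x/v = 90.0 km / (0.872 m/s) = 90000 m / 0.872 m/s = 103200 s = 1.195 d.
k_1 L₀/(k_r−k_1) = 0.353×9.64/(0.900−0.353) = 3.403/0.5470 = 6.221 mg/L.
e^(−k_1 t) = e^(−0.353×1.195) = 0.6559; e^(−k_r t) = e^(−0.900×1.195) = 0.3413.
D = 6.221 × (0.6559 − 0.3413) + 1.58 × 0.3413 = 1.958 + 0.5392 = 2.497 mg/L.
DO = C_s − D = 10.7 − 2.497 = 8.203 mg/L.

DO ≈ 8.20 mg/L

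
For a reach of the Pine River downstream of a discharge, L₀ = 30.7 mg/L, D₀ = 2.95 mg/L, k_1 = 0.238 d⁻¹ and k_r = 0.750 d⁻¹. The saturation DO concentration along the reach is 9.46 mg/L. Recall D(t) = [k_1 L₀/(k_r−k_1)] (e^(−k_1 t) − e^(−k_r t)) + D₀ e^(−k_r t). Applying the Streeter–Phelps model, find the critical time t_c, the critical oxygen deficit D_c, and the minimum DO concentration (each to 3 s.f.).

t_c ≈ 1.79 d; D_c ≈ 6.36 mg/L; min DO ≈ 3.10 mg/L

t_c = [1/(k_r−k_1)] ln[(k_r/k_1)(1 − D₀(k_r−k_1)/(k_1 L₀))]
= [1/(0.750−0.238)] ln[(0.750/0.238)(1 − 2.95×0.5120/(0.238×30.7))]
= (1/0.5120) ln[3.151 × 0.7933] = 1.953 × ln(2.500) = 1.953 × 0.9162 = 1.790 d.
L(t_c) = L₀ e^(−k_1 t_c) = 30.7 × 0.6532 = 20.05 mg/L, and at the critical point k_r D_c = k_1 L, so D_c = (0.238/0.750) × 20.05 = 6.363 mg/L.
Minimum DO = C_s − D_c = 9.46 − 6.363 = 3.097 mg/L.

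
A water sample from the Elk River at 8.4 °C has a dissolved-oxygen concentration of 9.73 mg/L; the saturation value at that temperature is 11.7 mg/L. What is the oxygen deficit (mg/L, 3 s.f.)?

D ≈ 1.97 mg/L

D = C_s − C = 11.7 − 9.73 = 1.97 mg/L.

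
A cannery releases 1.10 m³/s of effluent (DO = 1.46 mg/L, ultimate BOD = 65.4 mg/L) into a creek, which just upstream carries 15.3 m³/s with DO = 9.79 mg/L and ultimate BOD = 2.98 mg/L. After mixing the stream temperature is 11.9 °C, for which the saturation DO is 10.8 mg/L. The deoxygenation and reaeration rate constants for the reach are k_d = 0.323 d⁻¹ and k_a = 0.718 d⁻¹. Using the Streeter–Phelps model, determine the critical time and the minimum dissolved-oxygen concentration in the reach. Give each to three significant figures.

t_c ≈ 1.23 d; minimum DO ≈ 8.64 mg/L

Mixed DO = (15.3×9.79 + 1.10×1.46)/(15.3+1.10) = 151.4/16.40 = 9.231 mg/L.
Mixed L₀ = (15.3×2.98 + 1.10×65.4)/(16.40) = 117.5/16.40 = 7.167 mg/L.
Initial deficit D₀ = C_s − DO₀ = 10.8 − 9.231 = 1.569 mg/L.
t_c = (1/0.3950) ln[(0.718/0.323)(1 − 1.569×0.3950/(0.323×7.167))] = 2.532 × ln(1.628) = 1.234 d.
D_c = (0.323/0.718) × 7.167 × e^(−0.323×1.234) = 0.4499 × 7.167 × 0.6714 = 2.164 mg/L.
Minimum DO = 10.8 − 2.164 = 8.636 mg/L.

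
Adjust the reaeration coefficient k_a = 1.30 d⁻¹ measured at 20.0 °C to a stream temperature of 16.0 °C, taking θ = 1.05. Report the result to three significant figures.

k_a ≈ 1.07 d⁻¹

k_a(T₂) = k_a(T₁) · θ^(T₂−T₁) = 1.30 × 1.05^(16.0−20.0)
= 1.30 × 1.05^-4.00 = 1.30 × 0.8227 = 1.070 d⁻¹.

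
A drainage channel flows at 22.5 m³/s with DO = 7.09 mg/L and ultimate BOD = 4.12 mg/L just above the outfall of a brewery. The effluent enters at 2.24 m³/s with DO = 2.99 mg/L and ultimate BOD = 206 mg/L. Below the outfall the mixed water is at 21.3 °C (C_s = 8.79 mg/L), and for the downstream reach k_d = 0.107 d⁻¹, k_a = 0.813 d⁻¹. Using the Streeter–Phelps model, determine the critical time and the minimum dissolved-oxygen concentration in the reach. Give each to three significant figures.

t_c ≈ 1.54 d; minimum DO ≈ 6.29 mg/L

Mixed DO = (22.5×7.09 + 2.24×2.99)/(22.5+2.24) = 166.2/24.74 = 6.719 mg/L.
Mixed L₀ = (22.5×4.12 + 2.24×206)/(24.74) = 554.1/24.74 = 22.40 mg/L.
Initial deficit D₀ = C_s − DO₀ = 8.79 − 6.719 = 2.071 mg/L.
t_c = (1/0.7060) ln[(0.813/0.107)(1 − 2.071×0.7060/(0.107×22.40))] = 1.416 × ln(2.962) = 1.538 d.
D_c = (0.107/0.813) × 22.40 × e^(−0.107×1.538) = 0.1316 × 22.40 × 0.8482 = 2.501 mg/L.
Minimum DO = 8.79 − 2.501 = 6.289 mg/L.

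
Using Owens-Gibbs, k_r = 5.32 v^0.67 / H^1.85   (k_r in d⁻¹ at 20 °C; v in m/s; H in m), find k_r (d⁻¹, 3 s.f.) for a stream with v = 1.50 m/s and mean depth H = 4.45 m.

k_r = 5.32 × 1.50^0.67 / 4.45^1.85 = 5.32 × 1.312 / 15.83 = 0.4410 d⁻¹.

k_r ≈ 0.441 d⁻¹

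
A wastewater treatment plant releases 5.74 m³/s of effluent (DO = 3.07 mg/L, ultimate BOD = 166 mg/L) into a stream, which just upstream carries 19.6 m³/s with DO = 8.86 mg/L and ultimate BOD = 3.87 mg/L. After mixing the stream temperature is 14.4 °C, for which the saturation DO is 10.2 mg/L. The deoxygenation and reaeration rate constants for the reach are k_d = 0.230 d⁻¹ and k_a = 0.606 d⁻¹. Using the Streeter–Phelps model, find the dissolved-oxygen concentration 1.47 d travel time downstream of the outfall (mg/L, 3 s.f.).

Mixed DO = (19.6×8.86 + 5.74×3.07)/(19.6+5.74) = 191.3/25.34 = 7.548 mg/L.
Mixed L₀ = (19.6×3.87 + 5.74×166)/(25.34) = 1029/25.34 = 40.60 mg/L.
Initial deficit D₀ = C_s − DO₀ = 10.2 − 7.548 = 2.652 mg/L.
D(1.47) = [0.230×40.60/(0.606−0.230)](e^(−0.230×1.47) − e^(−0.606×1.47)) + 2.652 e^(−0.606×1.47)
= 24.83 × (0.7131 − 0.4103) + 2.652 × 0.4103 = 8.607 mg/L.
DO = 10.2 − 8.607 = 1.593 mg/L.

DO ≈ 1.59 mg/L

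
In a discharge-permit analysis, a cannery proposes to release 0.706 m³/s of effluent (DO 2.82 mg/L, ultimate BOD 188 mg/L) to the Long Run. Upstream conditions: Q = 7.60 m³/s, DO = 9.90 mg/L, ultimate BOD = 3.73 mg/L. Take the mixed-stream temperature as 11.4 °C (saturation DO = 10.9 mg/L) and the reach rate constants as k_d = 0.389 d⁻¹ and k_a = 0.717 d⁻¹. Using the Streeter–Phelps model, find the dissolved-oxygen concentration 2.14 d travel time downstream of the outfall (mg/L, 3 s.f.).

Mixed DO = (7.60×9.90 + 0.706×2.82)/(7.60+0.706) = 77.23/8.306 = 9.298 mg/L.
Mixed L₀ = (7.60×3.73 + 0.706×188)/(8.306) = 161.1/8.306 = 19.39 mg/L.
Initial deficit D₀ = C_s − DO₀ = 10.9 − 9.298 = 1.602 mg/L.
D(2.14) = [0.389×19.39/(0.717−0.389)](e^(−0.389×2.14) − e^(−0.717×2.14)) + 1.602 e^(−0.717×2.14)
= 23.00 × (0.4350 − 0.2156) + 1.602 × 0.2156 = 5.391 mg/L.
DO = 10.9 − 5.391 = 5.509 mg/L.

DO ≈ 5.51 mg/L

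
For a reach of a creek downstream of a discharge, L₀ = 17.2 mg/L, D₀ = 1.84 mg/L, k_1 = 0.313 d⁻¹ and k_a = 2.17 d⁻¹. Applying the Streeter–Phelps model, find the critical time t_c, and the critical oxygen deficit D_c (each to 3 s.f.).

At the critical point dD/dt = 0, so k_1 L₀ e^(−k_1 t) = k_a D. Substituting D(t) from the Streeter–Phelps equation and solving for t gives
t_c = ln[(k_a/k_1)(1 − D₀(k_a−k_1)/(k_1 L₀))] / (k_a−k_1).
Here k_a−k_1 = 1.857 d⁻¹ and 1 − D₀(k_a−k_1)/(k_1 L₀) = 1 − 1.84×1.857/(0.313×17.2) = 0.3653, so
t_c = ln(6.933 × 0.3653) / 1.857 = 0.9293 / 1.857 = 0.5004 d.
L(t_c) = L₀ e^(−k_1 t_c) = 17.2 × 0.8550 = 14.71 mg/L, and at the critical point k_a D_c = k_1 L, so D_c = (0.313/2.17) × 14.71 = 2.121 mg/L.

t_c ≈ 0.500 d; D_c ≈ 2.12 mg/L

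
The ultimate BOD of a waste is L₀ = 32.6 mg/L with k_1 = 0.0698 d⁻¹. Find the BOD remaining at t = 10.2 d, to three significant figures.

L ≈ 16.0 mg/L

L_t = L₀ e^(−k_1 t) = 32.6 × e^(−0.0698×10.2) = 32.6 × 0.4907 = 16.00 mg/L.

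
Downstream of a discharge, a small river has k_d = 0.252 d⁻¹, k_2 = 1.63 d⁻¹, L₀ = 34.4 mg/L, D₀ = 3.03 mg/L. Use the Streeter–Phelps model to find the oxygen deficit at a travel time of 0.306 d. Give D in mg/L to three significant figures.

k_d L₀/(k_2−k_d) = 0.252×34.4/(1.63−0.252) = 8.669/1.378 = 6.291 mg/L.
e^(−k_d t) = e^(−0.252×0.3060) = 0.9258; e^(−k_2 t) = e^(−1.63×0.3060) = 0.6073.
D = 6.291 × (0.9258 − 0.6073) + 3.03 × 0.6073 = 2.004 + 1.840 = 3.844 mg/L.

D ≈ 3.84 mg/L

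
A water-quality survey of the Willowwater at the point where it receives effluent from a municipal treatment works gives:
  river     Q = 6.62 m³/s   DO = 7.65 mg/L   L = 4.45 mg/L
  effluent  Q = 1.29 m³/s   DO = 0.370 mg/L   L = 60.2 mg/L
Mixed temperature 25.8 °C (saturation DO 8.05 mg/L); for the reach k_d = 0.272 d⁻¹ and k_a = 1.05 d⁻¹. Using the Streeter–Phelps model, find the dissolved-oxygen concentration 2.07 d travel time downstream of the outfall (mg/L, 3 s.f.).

DO ≈ 5.71 mg/L

Mixed DO = (6.62×7.65 + 1.29×0.370)/(6.62+1.29) = 51.12/7.910 = 6.463 mg/L.
Mixed L₀ = (6.62×4.45 + 1.29×60.2)/(7.910) = 107.1/7.910 = 13.54 mg/L.
Initial deficit D₀ = C_s − DO₀ = 8.05 − 6.463 = 1.587 mg/L.
D(2.07) = [0.272×13.54/(1.05−0.272)](e^(−0.272×2.07) − e^(−1.05×2.07)) + 1.587 e^(−1.05×2.07)
= 4.734 × (0.5695 − 0.1138) + 1.587 × 0.1138 = 2.338 mg/L.
DO = 8.05 − 2.338 = 5.712 mg/L.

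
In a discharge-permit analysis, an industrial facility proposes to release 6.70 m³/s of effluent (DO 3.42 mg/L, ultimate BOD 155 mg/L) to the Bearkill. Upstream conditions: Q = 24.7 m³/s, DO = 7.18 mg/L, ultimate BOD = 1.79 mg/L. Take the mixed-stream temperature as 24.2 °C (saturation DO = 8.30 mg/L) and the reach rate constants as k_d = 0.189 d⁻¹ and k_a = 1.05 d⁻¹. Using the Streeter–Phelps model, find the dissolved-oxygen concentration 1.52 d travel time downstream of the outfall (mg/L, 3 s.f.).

DO ≈ 3.77 mg/L

Mixed DO = (24.7×7.18 + 6.70×3.42)/(24.7+6.70) = 200.3/31.40 = 6.378 mg/L.
Mixed L₀ = (24.7×1.79 + 6.70×155)/(31.40) = 1083/31.40 = 34.48 mg/L.
Initial deficit D₀ = C_s − DO₀ = 8.30 − 6.378 = 1.922 mg/L.
D(1.52) = [0.189×34.48/(1.05−0.189)](e^(−0.189×1.52) − e^(−1.05×1.52)) + 1.922 e^(−1.05×1.52)
= 7.569 × (0.7503 − 0.2027) + 1.922 × 0.2027 = 4.534 mg/L.
DO = 8.30 − 4.534 = 3.766 mg/L.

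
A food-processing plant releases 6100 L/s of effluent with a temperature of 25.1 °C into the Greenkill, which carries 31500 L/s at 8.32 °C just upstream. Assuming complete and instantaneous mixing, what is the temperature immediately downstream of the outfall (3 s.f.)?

Flow-weighted mixing: C = (Q_r C_r + Q_w C_w)/(Q_r + Q_w)
= (31500×8.32 + 6100×25.1)/(31500 + 6100) = 415200/37600 = 11.04 °C.

11.0 °C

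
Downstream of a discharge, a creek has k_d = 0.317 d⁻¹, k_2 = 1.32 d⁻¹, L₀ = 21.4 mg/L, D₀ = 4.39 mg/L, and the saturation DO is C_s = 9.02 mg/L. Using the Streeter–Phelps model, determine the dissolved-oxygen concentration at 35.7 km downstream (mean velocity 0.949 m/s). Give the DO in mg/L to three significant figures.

DO ≈ 4.46 mg/L

Travel time t = x/v = 35.7 km / (0.949 m/s) = 35700 m / 0.949 m/s = 37620 s = 0.4354 d.
k_d L₀/(k_2−k_d) = 0.317×21.4/(1.32−0.317) = 6.784/1.003 = 6.764 mg/L.
e^(−k_d t) = e^(−0.317×0.4354) = 0.8711; e^(−k_2 t) = e^(−1.32×0.4354) = 0.5629.
D = 6.764 × (0.8711 − 0.5629) + 4.39 × 0.5629 = 2.085 + 2.471 = 4.556 mg/L.
DO = C_s − D = 9.02 − 4.556 = 4.464 mg/L.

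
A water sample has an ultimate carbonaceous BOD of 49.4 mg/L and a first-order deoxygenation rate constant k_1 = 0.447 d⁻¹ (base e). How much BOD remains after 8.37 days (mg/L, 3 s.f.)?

L ≈ 1.17 mg/L

L_t = L₀ e^(−k_1 t) = 49.4 × e^(−0.447×8.37) = 49.4 × 0.02372 = 1.172 mg/L.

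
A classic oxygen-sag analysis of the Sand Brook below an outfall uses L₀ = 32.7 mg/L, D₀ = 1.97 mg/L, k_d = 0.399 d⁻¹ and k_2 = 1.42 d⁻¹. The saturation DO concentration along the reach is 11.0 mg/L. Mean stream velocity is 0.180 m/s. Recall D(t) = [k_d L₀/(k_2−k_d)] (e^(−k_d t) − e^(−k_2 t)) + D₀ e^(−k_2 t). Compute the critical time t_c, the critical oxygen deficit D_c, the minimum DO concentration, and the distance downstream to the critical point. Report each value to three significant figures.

At the critical point dD/dt = 0, so k_d L₀ e^(−k_d t) = k_2 D. Substituting D(t) from the Streeter–Phelps equation and solving for t gives
t_c = ln[(k_2/k_d)(1 − D₀(k_2−k_d)/(k_d L₀))] / (k_2−k_d).
Here k_2−k_d = 1.021 d⁻¹ and 1 − D₀(k_2−k_d)/(k_d L₀) = 1 − 1.97×1.021/(0.399×32.7) = 0.8458, so
t_c = ln(3.559 × 0.8458) / 1.021 = 1.102 / 1.021 = 1.079 d.
D_c = (k_d/k_2) L₀ e^(−k_d t_c) = (0.399/1.42) × 32.7 × e^(−0.399×1.079) = 0.2810 × 32.7 × 0.6501 = 5.973 mg/L.
Minimum DO = C_s − D_c = 11.0 − 5.973 = 5.027 mg/L.
x_c = v t_c = 0.180 m/s × 1.079 d × 86400 s/d = 16790 m ≈ 16.8 km.

t_c ≈ 1.08 d; D_c ≈ 5.97 mg/L; min DO ≈ 5.03 mg/L; x_c ≈ 16.8 km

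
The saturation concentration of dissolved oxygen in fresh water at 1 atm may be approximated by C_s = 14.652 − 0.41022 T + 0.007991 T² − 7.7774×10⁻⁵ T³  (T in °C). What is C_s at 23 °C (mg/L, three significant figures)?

C_s = 14.652 − 0.41022×23 + 0.007991×23² − 7.7774×10⁻⁵×23³ = 8.498 mg/L.

C_s ≈ 8.50 mg/L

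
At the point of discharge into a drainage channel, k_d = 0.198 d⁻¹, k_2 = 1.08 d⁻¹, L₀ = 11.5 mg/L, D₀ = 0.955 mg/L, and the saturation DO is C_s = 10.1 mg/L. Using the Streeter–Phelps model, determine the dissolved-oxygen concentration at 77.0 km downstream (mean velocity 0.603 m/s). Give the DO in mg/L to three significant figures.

DO ≈ 8.50 mg/L

Travel time t = x/v = 77.0 km / (0.603 m/s) = 77000 m / 0.603 m/s = 127700 s = 1.478 d.
k_d L₀/(k_2−k_d) = 0.198×11.5/(1.08−0.198) = 2.277/0.8820 = 2.582 mg/L.
e^(−k_d t) = e^(−0.198×1.478) = 0.7463; e^(−k_2 t) = e^(−1.08×1.478) = 0.2027.
D = 2.582 × (0.7463 − 0.2027) + 0.955 × 0.2027 = 1.403 + 0.1935 = 1.597 mg/L.
DO = C_s − D = 10.1 − 1.597 = 8.503 mg/L.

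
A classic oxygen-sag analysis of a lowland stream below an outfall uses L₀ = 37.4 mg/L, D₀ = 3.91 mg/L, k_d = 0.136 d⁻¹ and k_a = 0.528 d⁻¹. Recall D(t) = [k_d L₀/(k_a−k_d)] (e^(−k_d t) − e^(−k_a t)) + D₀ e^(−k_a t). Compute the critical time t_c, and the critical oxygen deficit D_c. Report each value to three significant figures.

t_c = [1/(k_a−k_d)] ln[(k_a/k_d)(1 − D₀(k_a−k_d)/(k_d L₀))]
= [1/(0.528−0.136)] ln[(0.528/0.136)(1 − 3.91×0.3920/(0.136×37.4))]
= (1/0.3920) ln[3.882 × 0.6987] = 2.551 × ln(2.712) = 2.551 × 0.9979 = 2.546 d.
D_c = (k_d/k_a) L₀ e^(−k_d t_c) = (0.136/0.528) × 37.4 × e^(−0.136×2.546) = 0.2576 × 37.4 × 0.7074 = 6.814 mg/L.

t_c ≈ 2.55 d; D_c ≈ 6.81 mg/L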